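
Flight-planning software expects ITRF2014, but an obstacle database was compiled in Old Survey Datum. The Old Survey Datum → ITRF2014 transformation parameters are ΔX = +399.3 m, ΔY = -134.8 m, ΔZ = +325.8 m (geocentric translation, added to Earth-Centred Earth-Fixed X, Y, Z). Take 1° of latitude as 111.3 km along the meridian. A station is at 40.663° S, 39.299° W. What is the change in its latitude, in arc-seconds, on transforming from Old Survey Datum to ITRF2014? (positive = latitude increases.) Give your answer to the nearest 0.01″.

sin φ = -0.651609, cos φ = 0.758555, sin λ = -0.633367, cos λ = 0.773851.
North component: ΔN = −sin φ cos λ·ΔX − sin φ sin λ·ΔY + cos φ·ΔZ = −(-0.651609)(0.773851)(399.3) − (-0.651609)(-0.633367)(-134.8) + (0.758555)(325.8) = 504.12 m.
1° of latitude spans 111300 m, so Δφ = 504.12 / 111300 × 3600 = 16.306″.

Δφ = 16.31″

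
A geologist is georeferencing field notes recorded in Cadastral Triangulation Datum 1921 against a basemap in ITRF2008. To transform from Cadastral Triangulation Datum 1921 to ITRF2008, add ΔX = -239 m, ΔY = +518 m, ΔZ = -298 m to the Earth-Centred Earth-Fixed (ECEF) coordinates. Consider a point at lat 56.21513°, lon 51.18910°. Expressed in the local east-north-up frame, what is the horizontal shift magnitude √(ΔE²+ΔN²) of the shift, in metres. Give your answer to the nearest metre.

At φ = 56.21513°, λ = 51.18910°: sin φ = 0.831131, cos φ = 0.556076, sin λ = 0.779219, cos λ = 0.626752.
ΔE = −sin λ·ΔX + cos λ·ΔY = −(0.779219)·(-239) + (0.626752)·(518) = 510.89 m.
ΔN = −sin φ cos λ·ΔX − sin φ sin λ·ΔY + cos φ·ΔZ = −(0.831131)(0.626752)(-239) − (0.831131)(0.779219)(518) + (0.556076)(-298) = -376.69 m.
Horizontal magnitude = √(ΔE² + ΔN²) = √(510.89² + (-376.69)²) = 634.75 m.

635 m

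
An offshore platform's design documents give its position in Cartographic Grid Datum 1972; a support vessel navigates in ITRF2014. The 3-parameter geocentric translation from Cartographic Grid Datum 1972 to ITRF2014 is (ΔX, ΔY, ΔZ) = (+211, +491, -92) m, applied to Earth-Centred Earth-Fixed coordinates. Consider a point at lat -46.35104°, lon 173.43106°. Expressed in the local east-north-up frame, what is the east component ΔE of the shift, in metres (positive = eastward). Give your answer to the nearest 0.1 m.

At φ = -46.35104°, λ = 173.43106°: sin φ = -0.723582, cos φ = 0.690238, sin λ = 0.114399, cos λ = -0.993435.
ΔE = −sin λ·ΔX + cos λ·ΔY = −(0.114399)·(211) + (-0.993435)·(491) = -511.91 m.

ΔE = -511.9 m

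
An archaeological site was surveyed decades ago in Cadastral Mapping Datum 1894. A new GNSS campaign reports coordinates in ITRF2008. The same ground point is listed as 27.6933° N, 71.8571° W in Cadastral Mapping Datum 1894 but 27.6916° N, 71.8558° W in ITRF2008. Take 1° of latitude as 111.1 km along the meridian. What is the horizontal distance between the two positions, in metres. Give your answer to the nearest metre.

Δφ = 27.6916° − 27.6933° = -0.0017°; Δλ = -71.8558° − -71.8571° = +0.0013°.
ΔN = Δφ × 111100 = -188.9 m; ΔE = Δλ × 111100 × cos(27.6933°) = +0.0013 × 111100 × 0.885448 = 127.9 m.
Distance = √(ΔE² + ΔN²) = √(127.9² + (-188.9)²) = 228.1 m.

228 m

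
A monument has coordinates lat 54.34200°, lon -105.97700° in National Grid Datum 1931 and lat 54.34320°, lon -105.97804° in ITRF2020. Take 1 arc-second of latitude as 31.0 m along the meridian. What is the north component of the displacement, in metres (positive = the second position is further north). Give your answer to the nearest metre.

Δφ = 54.34320° − 54.34200° = +0.00120°; Δλ = -105.97804° − -105.97700° = -0.00104°.
1° of latitude = 3600 × 31.00 = 111600 m.
ΔN = Δφ × 111600 = 133.9 m; ΔE = Δλ × 111600 × cos(54.34200°) = -0.00104 × 111600 × 0.582946 = -67.7 m.

ΔN = 134 m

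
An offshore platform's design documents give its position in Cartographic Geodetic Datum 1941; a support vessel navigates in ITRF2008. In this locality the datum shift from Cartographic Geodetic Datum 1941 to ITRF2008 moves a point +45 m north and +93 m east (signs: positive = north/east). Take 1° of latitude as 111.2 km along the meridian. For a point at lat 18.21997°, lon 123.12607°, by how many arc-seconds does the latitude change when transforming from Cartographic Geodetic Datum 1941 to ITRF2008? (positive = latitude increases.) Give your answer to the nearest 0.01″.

1° of latitude = 111.2 km, so Δφ = 45.0 / 111200 = 0.0004047° = 1.457″.

Δφ = 1.46″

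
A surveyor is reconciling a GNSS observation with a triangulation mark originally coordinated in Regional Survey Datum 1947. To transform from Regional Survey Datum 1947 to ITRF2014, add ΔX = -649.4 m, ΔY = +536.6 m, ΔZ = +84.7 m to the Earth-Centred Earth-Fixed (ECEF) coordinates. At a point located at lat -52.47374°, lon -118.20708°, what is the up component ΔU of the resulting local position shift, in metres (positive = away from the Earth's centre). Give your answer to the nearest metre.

At φ = -52.47374°, λ = -118.20708°: sin φ = -0.793074, cos φ = 0.609125, sin λ = -0.881245, cos λ = -0.472660.
ΔU = cos φ cos λ·ΔX + cos φ sin λ·ΔY + sin φ·ΔZ = (0.609125)(-0.472660)(-649.4) + (0.609125)(-0.881245)(536.6) + (-0.793074)(84.7) = -168.25 m.

ΔU = -168 m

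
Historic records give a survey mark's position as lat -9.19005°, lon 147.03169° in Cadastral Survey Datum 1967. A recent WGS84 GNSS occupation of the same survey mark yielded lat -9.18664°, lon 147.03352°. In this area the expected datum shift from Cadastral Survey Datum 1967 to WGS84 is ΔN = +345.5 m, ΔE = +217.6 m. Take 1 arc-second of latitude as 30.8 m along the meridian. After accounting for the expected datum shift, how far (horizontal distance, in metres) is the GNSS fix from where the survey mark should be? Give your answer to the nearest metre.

Observed coordinate differences: Δφ = +0.00341°, Δλ = +0.00183°.
Converting to metres (1° lat = 110880 m, cos φ = 0.987164): observed ΔN = 378.1 m, observed ΔE = 200.3 m.
Subtracting the expected shift leaves a residual of 378.1 − (345.5) = 32.6 m north and 200.3 − (217.6) = -17.3 m east.
Residual distance = √(32.6² + (-17.3)²) = 36.9 m.

37 m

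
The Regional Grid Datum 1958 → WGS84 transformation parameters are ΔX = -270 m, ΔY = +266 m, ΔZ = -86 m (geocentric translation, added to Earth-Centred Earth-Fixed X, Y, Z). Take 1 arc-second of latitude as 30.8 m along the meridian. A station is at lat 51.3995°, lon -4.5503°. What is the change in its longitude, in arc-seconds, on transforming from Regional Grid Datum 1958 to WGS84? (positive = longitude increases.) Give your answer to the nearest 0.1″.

sin φ = 0.781515, cos φ = 0.623886, sin λ = -0.079334, cos λ = 0.996848.
East component: ΔE = −sin λ·ΔX + cos λ·ΔY = −(-0.079334)(-270) + (0.996848)(266) = 243.74 m.
1° of latitude spans 3600 × 30.80 = 110880 m; at latitude φ, 1° of longitude spans that × cos φ = 69176.5 m, so Δλ = 243.74 / 69176.5 × 3600 = 12.684″.

Δλ = 12.7″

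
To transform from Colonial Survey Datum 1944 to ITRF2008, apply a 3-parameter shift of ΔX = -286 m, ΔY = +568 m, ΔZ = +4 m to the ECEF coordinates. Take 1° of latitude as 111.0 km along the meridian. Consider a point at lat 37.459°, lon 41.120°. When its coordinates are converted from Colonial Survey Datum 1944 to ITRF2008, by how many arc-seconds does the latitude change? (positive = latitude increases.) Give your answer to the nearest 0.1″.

sin φ = 0.608194, cos φ = 0.793789, sin λ = 0.657638, cos λ = 0.753334.
North component: ΔN = −sin φ cos λ·ΔX − sin φ sin λ·ΔY + cos φ·ΔZ = −(0.608194)(0.753334)(-286) − (0.608194)(0.657638)(568) + (0.793789)(4) = -92.97 m.
1° of latitude spans 111000 m, so Δφ = -92.97 / 111000 × 3600 = -3.015″.

Δφ = -3.0″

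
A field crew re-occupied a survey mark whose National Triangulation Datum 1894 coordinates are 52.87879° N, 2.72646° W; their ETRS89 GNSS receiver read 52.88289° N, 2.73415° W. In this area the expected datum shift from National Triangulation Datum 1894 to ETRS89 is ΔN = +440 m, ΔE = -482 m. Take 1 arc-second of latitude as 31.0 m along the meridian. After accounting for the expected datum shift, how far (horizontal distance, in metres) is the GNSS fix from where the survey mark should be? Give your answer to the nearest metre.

40 m

Observed coordinate differences: Δφ = +0.00410°, Δλ = -0.00769°.
Converting to metres (1° lat = 111600 m, cos φ = 0.603503): observed ΔN = 457.6 m, observed ΔE = -517.9 m.
Subtracting the expected shift leaves a residual of 457.6 − (440) = 17.6 m north and -517.9 − (-482) = -35.9 m east.
Residual distance = √(17.6² + (-35.9)²) = 40.0 m.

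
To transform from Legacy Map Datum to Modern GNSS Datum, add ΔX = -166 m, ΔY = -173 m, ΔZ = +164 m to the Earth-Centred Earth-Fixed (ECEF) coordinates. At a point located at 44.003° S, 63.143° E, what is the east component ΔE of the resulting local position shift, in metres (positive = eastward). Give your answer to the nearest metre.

The local east axis at (φ, λ) is (−sin λ, cos λ, 0), so ΔE = −sin(63.143°)·(-166) + cos(63.143°)·(-173) = 69.94 m.

ΔE = 70 m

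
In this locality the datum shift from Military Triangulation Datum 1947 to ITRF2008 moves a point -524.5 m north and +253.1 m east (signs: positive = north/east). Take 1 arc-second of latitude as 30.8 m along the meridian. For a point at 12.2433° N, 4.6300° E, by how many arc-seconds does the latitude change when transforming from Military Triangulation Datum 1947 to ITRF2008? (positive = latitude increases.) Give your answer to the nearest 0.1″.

1″ of latitude = 30.80 m, so Δφ = -524.5 / 30.80 = -17.029″.

Δφ = -17.0″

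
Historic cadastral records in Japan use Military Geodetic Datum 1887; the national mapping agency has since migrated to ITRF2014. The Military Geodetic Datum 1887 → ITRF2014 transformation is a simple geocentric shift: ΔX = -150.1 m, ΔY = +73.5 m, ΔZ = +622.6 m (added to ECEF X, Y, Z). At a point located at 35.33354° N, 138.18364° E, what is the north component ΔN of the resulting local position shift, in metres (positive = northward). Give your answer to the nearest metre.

ΔN = 415 m

At φ = 35.33354°, λ = 138.18364°: sin φ = 0.578335, cos φ = 0.815799, sin λ = 0.666745, cos λ = -0.745286.
ΔN = −sin φ cos λ·ΔX − sin φ sin λ·ΔY + cos φ·ΔZ = −(0.578335)(-0.745286)(-150.1) − (0.578335)(0.666745)(73.5) + (0.815799)(622.6) = 414.88 m.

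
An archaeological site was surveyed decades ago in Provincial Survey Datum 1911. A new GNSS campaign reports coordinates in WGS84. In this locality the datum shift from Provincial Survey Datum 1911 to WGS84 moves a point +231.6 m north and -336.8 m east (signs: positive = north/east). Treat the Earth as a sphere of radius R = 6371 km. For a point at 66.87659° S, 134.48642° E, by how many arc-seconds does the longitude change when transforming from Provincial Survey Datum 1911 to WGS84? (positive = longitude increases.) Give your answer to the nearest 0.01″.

Δλ = -27.77″

At latitude -66.87659°, cos φ = 0.392713.
One radian of longitude at latitude φ spans R cos φ, so Δλ = ΔE / (R cos φ) = -336.8 / (6371000 × 0.392713) = -1.3461e-04 rad = -27.766″.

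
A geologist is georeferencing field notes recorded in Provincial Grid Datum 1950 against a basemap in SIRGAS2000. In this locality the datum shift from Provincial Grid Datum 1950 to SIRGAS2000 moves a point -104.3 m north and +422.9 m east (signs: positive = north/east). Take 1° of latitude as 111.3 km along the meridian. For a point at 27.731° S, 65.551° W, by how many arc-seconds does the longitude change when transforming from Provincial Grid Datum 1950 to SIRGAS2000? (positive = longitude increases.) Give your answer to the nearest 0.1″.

At latitude -27.731°, cos φ = 0.885142.
1° of longitude at this latitude = 111.3 × cos φ = 98.52 km, so Δλ = 422.9 / 98516.3 = 0.0042927° = 15.454″.

Δλ = 15.5″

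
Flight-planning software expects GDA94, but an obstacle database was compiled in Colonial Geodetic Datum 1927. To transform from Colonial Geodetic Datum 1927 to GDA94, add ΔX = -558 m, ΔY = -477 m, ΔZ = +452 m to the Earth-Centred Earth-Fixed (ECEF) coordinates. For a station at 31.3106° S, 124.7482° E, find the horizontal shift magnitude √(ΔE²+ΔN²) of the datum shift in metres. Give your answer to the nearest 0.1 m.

At φ = -31.3106°, λ = 124.7482°: sin φ = -0.519677, cos φ = 0.854363, sin λ = 0.821665, cos λ = -0.569971.
ΔE = −sin λ·ΔX + cos λ·ΔY = −(0.821665)·(-558) + (-0.569971)·(-477) = 730.37 m.
ΔN = −sin φ cos λ·ΔX − sin φ sin λ·ΔY + cos φ·ΔZ = −(-0.519677)(-0.569971)(-558) − (-0.519677)(0.821665)(-477) + (0.854363)(452) = 347.77 m.
Horizontal magnitude = √(ΔE² + ΔN²) = √(730.37² + 347.77²) = 808.94 m.

808.9 m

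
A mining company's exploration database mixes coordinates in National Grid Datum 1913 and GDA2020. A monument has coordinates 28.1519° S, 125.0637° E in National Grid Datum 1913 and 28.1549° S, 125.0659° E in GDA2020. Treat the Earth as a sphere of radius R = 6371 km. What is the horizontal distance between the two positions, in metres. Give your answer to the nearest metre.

397 m

Δφ = -28.1549° − -28.1519° = -0.0030°; Δλ = 125.0659° − 125.0637° = +0.0022°.
1° along a meridian = πR/180 = 111195 m.
ΔN = Δφ × 111195 = -333.6 m; ΔE = Δλ × 111195 × cos(-28.1519°) = +0.0022 × 111195 × 0.881700 = 215.7 m.
Distance = √(ΔE² + ΔN²) = √(215.7² + (-333.6)²) = 397.2 m.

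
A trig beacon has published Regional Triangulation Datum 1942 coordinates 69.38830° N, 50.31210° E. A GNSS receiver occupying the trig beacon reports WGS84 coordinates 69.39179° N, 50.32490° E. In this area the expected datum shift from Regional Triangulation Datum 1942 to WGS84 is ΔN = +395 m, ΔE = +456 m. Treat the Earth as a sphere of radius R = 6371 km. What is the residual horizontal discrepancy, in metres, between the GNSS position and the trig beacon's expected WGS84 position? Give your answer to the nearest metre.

Observed coordinate differences: Δφ = +0.00349°, Δλ = +0.01280°.
Converting to metres (1° lat = 111195 m, cos φ = 0.352033): observed ΔN = 388.1 m, observed ΔE = 501.0 m.
Subtracting the expected shift leaves a residual of 388.1 − (395) = -6.9 m north and 501.0 − (456) = 45.0 m east.
Residual distance = √((-6.9)² + 45.0²) = 45.6 m.

46 m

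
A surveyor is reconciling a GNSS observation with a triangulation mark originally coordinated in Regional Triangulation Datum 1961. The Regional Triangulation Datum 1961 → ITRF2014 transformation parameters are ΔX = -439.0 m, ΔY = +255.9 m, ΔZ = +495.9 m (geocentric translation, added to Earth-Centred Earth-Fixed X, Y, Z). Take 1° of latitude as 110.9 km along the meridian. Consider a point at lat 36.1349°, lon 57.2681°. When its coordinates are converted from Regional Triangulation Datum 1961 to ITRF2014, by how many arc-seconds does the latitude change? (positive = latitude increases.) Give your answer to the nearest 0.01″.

Δφ = 13.42″

sin φ = 0.589688, cos φ = 0.807631, sin λ = 0.841210, cos λ = 0.540709.
North component: ΔN = −sin φ cos λ·ΔX − sin φ sin λ·ΔY + cos φ·ΔZ = −(0.589688)(0.540709)(-439.0) − (0.589688)(0.841210)(255.9) + (0.807631)(495.9) = 413.54 m.
1° of latitude spans 110900 m, so Δφ = 413.54 / 110900 × 3600 = 13.424″.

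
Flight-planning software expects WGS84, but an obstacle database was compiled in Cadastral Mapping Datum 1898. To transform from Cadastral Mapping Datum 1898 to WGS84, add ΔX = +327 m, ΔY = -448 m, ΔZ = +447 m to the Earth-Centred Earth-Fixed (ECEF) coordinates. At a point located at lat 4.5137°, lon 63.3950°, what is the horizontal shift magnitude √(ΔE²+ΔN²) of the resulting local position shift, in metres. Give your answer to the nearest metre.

678 m

At φ = 4.5137°, λ = 63.3950°: sin φ = 0.078697, cos φ = 0.996899, sin λ = 0.894115, cos λ = 0.447837.
ΔE = −sin λ·ΔX + cos λ·ΔY = −(0.894115)·(327) + (0.447837)·(-448) = -493.01 m.
ΔN = −sin φ cos λ·ΔX − sin φ sin λ·ΔY + cos φ·ΔZ = −(0.078697)(0.447837)(327) − (0.078697)(0.894115)(-448) + (0.996899)(447) = 465.61 m.
Horizontal magnitude = √(ΔE² + ΔN²) = √((-493.01)² + 465.61²) = 678.12 m.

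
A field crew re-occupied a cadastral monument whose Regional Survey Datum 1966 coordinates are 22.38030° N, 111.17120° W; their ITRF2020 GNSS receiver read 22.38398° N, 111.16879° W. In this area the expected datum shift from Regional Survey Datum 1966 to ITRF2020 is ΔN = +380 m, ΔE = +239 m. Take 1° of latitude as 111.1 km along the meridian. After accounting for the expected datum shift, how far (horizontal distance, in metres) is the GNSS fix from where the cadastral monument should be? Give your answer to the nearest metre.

Observed coordinate differences: Δφ = +0.00368°, Δλ = +0.00241°.
Converting to metres (1° lat = 111100 m, cos φ = 0.924677): observed ΔN = 408.8 m, observed ΔE = 247.6 m.
Subtracting the expected shift leaves a residual of 408.8 − (380) = 28.8 m north and 247.6 − (239) = 8.6 m east.
Residual distance = √(28.8² + 8.6²) = 30.1 m.

30 m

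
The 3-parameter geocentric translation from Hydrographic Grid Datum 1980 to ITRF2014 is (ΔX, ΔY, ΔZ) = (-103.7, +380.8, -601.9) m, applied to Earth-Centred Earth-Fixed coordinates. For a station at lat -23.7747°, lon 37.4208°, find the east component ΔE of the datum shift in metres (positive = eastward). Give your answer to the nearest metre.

ΔE = 365 m

At φ = -23.7747°, λ = 37.4208°: sin φ = -0.403141, cos φ = 0.915138, sin λ = 0.607664, cos λ = 0.794194.
ΔE = −sin λ·ΔX + cos λ·ΔY = −(0.607664)·(-103.7) + (0.794194)·(380.8) = 365.44 m.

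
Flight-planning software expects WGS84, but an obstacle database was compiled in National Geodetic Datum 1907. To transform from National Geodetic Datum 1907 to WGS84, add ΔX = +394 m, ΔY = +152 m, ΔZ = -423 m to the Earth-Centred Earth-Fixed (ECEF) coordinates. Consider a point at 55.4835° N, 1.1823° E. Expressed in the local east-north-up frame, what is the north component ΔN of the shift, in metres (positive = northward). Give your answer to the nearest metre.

The local north axis is (−sin φ cos λ, −sin φ sin λ, cos φ), giving ΔN = -324.572 − 2.584 − 239.690 = -566.85 m.

ΔN = -567 m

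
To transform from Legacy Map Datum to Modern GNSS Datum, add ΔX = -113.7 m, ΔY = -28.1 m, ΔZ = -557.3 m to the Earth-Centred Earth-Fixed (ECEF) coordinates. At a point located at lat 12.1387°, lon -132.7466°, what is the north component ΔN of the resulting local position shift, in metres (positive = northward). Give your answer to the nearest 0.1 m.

ΔN = -565.4 m

At φ = 12.1387°, λ = -132.7466°: sin φ = 0.210279, cos φ = 0.977641, sin λ = -0.734363, cos λ = -0.678757.
ΔN = −sin φ cos λ·ΔX − sin φ sin λ·ΔY + cos φ·ΔZ = −(0.210279)(-0.678757)(-113.7) − (0.210279)(-0.734363)(-28.1) + (0.977641)(-557.3) = -565.41 m.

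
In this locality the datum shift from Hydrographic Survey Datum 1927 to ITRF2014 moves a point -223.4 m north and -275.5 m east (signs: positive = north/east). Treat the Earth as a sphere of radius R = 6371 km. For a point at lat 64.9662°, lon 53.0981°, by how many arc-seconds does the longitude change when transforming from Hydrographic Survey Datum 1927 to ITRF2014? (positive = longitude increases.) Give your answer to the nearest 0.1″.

Δλ = -21.1″

At latitude 64.9662°, cos φ = 0.423153.
One radian of longitude at latitude φ spans R cos φ, so Δλ = ΔE / (R cos φ) = -275.5 / (6371000 × 0.423153) = -1.0219e-04 rad = -21.079″.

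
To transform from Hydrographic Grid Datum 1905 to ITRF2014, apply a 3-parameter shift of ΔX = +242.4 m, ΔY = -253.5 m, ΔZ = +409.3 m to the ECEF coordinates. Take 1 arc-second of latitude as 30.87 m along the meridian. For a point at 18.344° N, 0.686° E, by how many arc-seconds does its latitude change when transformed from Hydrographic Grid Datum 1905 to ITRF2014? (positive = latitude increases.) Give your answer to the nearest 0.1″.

sin φ = 0.314721, cos φ = 0.949184, sin λ = 0.011973, cos λ = 0.999928.
North component: ΔN = −sin φ cos λ·ΔX − sin φ sin λ·ΔY + cos φ·ΔZ = −(0.314721)(0.999928)(242.4) − (0.314721)(0.011973)(-253.5) + (0.949184)(409.3) = 313.17 m.
1° of latitude spans 3600 × 30.87 = 111132 m, so Δφ = 313.17 / 111132 × 3600 = 10.145″.

Δφ = 10.1″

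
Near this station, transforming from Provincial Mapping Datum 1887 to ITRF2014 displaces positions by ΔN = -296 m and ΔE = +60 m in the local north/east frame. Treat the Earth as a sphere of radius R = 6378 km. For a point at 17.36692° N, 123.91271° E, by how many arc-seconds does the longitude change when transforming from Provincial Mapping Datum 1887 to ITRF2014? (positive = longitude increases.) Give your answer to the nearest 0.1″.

Δλ = 2.0″

At latitude 17.36692°, cos φ = 0.954413.
One radian of longitude at latitude φ spans R cos φ, so Δλ = ΔE / (R cos φ) = 60.0 / (6378000 × 0.954413) = 9.8567e-06 rad = 2.033″.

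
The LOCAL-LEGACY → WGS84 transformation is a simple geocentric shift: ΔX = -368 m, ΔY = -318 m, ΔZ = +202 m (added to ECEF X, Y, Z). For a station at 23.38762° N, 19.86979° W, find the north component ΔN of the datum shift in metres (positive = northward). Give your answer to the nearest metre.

ΔN = 280 m

The local north axis is (−sin φ cos λ, −sin φ sin λ, cos φ), giving ΔN = 137.381 − 42.904 + 185.404 = 279.88 m.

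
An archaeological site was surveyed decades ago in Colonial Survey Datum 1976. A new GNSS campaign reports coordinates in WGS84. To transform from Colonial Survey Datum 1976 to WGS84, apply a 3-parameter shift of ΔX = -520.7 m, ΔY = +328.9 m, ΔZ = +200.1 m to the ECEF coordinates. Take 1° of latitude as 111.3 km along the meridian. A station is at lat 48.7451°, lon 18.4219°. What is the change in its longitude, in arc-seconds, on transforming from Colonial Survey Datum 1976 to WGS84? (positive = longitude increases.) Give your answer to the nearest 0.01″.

sin φ = 0.751783, cos φ = 0.659410, sin λ = 0.316012, cos λ = 0.948755.
East component: ΔE = −sin λ·ΔX + cos λ·ΔY = −(0.316012)(-520.7) + (0.948755)(328.9) = 476.59 m.
1° of latitude spans 111300 m; at latitude φ, 1° of longitude spans that × cos φ = 73392.3 m, so Δλ = 476.59 / 73392.3 × 3600 = 23.378″.

Δλ = 23.38″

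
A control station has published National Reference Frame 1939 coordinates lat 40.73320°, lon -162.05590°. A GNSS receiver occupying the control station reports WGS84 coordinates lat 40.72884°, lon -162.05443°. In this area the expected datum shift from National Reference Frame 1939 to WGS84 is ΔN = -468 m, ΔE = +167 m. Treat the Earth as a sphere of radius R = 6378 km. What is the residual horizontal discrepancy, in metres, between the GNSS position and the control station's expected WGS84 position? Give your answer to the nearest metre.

Observed coordinate differences: Δφ = -0.00436°, Δλ = +0.00147°.
Converting to metres (1° lat = 111317 m, cos φ = 0.757756): observed ΔN = -485.3 m, observed ΔE = 124.0 m.
Subtracting the expected shift leaves a residual of -485.3 − (-468) = -17.3 m north and 124.0 − (167) = -43.0 m east.
Residual distance = √((-17.3)² + (-43.0)²) = 46.4 m.

46 m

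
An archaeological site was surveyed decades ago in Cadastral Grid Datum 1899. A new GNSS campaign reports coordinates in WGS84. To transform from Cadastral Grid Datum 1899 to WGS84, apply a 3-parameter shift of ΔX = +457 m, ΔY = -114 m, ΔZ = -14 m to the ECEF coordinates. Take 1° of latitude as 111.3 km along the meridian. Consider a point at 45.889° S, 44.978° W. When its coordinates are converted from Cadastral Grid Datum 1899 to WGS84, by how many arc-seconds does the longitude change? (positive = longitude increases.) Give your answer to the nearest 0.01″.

Δλ = 11.26″

sin φ = -0.717993, cos φ = 0.696051, sin λ = -0.706835, cos λ = 0.707378.
East component: ΔE = −sin λ·ΔX + cos λ·ΔY = −(-0.706835)(457) + (0.707378)(-114) = 242.38 m.
1° of latitude spans 111300 m; at latitude φ, 1° of longitude spans that × cos φ = 77470.4 m, so Δλ = 242.38 / 77470.4 × 3600 = 11.263″.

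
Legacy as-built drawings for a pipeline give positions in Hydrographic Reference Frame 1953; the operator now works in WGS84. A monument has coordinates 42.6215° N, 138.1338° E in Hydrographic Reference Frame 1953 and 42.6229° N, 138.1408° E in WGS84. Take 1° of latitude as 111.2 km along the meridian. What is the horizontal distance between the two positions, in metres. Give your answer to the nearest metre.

Δφ = 42.6229° − 42.6215° = +0.0014°; Δλ = 138.1408° − 138.1338° = +0.0070°.
ΔN = Δφ × 111200 = 155.7 m; ΔE = Δλ × 111200 × cos(42.6215°) = +0.0070 × 111200 × 0.735843 = 572.8 m.
Distance = √(ΔE² + ΔN²) = √(572.8² + 155.7²) = 593.6 m.

594 m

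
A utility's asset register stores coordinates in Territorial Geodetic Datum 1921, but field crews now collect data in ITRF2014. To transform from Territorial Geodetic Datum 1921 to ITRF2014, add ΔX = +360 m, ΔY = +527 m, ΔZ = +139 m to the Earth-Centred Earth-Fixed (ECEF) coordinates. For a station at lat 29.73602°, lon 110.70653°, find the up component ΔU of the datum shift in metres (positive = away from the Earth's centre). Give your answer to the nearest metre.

At φ = 29.73602°, λ = 110.70653°: sin φ = 0.496005, cos φ = 0.868320, sin λ = 0.935404, cos λ = -0.353581.
ΔU = cos φ cos λ·ΔX + cos φ sin λ·ΔY + sin φ·ΔZ = (0.868320)(-0.353581)(360) + (0.868320)(0.935404)(527) + (0.496005)(139) = 386.46 m.

ΔU = 386 m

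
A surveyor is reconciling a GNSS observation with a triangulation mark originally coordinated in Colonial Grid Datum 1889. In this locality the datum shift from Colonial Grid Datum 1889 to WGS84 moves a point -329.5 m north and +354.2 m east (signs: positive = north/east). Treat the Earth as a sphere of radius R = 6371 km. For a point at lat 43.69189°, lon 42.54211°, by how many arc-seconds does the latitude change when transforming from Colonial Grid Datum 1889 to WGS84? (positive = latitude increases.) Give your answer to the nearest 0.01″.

Δφ = -10.67″

On a sphere of radius R, 1 rad of latitude = R, so Δφ = ΔN / R = -329.5 / 6371000 = -5.1719e-05 rad = -10.668″.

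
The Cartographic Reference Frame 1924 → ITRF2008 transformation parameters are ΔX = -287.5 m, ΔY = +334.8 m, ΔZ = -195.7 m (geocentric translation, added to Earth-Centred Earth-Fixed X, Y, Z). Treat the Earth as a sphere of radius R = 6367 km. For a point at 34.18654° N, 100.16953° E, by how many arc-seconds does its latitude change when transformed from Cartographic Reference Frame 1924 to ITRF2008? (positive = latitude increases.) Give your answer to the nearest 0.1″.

Δφ = -12.2″

sin φ = 0.561889, cos φ = 0.827213, sin λ = 0.984290, cos λ = -0.176561.
North component: ΔN = −sin φ cos λ·ΔX − sin φ sin λ·ΔY + cos φ·ΔZ = −(0.561889)(-0.176561)(-287.5) − (0.561889)(0.984290)(334.8) + (0.827213)(-195.7) = -375.57 m.
1° of latitude spans πR/180 = 111125 m, so Δφ = -375.57 / 111125 × 3600 = -12.167″.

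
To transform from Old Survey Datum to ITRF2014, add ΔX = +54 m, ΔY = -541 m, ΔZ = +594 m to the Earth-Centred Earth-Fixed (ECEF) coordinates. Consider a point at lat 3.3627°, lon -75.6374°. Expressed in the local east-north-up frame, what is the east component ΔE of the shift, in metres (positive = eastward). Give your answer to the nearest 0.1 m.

ΔE = -81.9 m

At φ = 3.3627°, λ = -75.6374°: sin φ = 0.058656, cos φ = 0.998278, sin λ = -0.968745, cos λ = 0.248058.
ΔE = −sin λ·ΔX + cos λ·ΔY = −(-0.968745)·(54) + (0.248058)·(-541) = -81.89 m.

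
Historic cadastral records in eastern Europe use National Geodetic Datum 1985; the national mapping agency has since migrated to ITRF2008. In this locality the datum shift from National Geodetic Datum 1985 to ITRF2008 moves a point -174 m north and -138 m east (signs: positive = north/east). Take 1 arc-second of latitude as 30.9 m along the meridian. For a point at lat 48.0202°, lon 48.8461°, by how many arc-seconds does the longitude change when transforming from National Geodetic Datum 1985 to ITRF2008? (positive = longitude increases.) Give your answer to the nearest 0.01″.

At latitude 48.0202°, cos φ = 0.668869.
1″ of longitude at this latitude = 30.90 × cos φ = 20.6680 m, so Δλ = -138.0 / 20.6680 = -6.677″.

Δλ = -6.68″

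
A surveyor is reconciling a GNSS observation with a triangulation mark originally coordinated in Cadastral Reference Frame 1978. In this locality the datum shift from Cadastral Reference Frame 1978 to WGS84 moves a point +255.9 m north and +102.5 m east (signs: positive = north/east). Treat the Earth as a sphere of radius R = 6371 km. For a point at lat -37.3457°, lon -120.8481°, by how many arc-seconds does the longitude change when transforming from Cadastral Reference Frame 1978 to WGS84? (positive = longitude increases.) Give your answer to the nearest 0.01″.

At latitude -37.3457°, cos φ = 0.794990.
One radian of longitude at latitude φ spans R cos φ, so Δλ = ΔE / (R cos φ) = 102.5 / (6371000 × 0.794990) = 2.0237e-05 rad = 4.174″.

Δλ = 4.17″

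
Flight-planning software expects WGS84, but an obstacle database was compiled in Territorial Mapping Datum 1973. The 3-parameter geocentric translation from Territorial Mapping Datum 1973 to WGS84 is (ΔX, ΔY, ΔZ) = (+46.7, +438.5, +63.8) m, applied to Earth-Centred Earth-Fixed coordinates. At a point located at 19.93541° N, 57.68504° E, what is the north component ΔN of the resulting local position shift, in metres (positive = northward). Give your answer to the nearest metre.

The local north axis is (−sin φ cos λ, −sin φ sin λ, cos φ), giving ΔN = -8.512 − 126.355 + 59.977 = -74.89 m.

ΔN = -75 m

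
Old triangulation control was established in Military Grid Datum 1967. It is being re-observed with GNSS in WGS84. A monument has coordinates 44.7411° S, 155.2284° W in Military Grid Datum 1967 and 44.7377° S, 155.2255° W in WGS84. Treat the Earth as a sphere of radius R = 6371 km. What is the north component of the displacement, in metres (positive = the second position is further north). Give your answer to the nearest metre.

Δφ = -44.7377° − -44.7411° = +0.0034°; Δλ = -155.2255° − -155.2284° = +0.0029°.
1° along a meridian = πR/180 = 111195 m.
ΔN = Δφ × 111195 = 378.1 m; ΔE = Δλ × 111195 × cos(-44.7411°) = +0.0029 × 111195 × 0.710295 = 229.0 m.

ΔN = 378 m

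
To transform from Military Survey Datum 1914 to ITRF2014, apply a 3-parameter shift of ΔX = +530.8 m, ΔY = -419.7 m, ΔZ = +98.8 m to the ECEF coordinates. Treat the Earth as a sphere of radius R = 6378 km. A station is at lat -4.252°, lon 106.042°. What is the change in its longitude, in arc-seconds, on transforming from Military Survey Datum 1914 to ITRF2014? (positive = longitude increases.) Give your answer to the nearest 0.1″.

sin φ = -0.074143, cos φ = 0.997248, sin λ = 0.961059, cos λ = -0.276342.
East component: ΔE = −sin λ·ΔX + cos λ·ΔY = −(0.961059)(530.8) + (-0.276342)(-419.7) = -394.15 m.
1° of latitude spans πR/180 = 111317 m; at latitude φ, 1° of longitude spans that × cos φ = 111010.7 m, so Δλ = -394.15 / 111010.7 × 3600 = -12.782″.

Δλ = -12.8″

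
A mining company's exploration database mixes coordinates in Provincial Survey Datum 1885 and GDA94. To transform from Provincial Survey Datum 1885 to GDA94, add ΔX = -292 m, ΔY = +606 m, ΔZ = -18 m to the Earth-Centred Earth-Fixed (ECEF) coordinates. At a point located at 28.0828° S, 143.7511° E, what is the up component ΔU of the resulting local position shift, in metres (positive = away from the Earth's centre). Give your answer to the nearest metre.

The local up (radial) axis is (cos φ cos λ, cos φ sin λ, sin φ), giving ΔU = 207.761 + 316.138 + 8.473 = 532.37 m.

ΔU = 532 m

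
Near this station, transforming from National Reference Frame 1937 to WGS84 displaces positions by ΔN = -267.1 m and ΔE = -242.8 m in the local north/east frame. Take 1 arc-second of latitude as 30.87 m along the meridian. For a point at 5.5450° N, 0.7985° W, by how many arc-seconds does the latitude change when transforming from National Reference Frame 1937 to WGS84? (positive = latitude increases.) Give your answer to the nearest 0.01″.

1″ of latitude = 30.87 m, so Δφ = -267.1 / 30.87 = -8.652″.

Δφ = -8.65″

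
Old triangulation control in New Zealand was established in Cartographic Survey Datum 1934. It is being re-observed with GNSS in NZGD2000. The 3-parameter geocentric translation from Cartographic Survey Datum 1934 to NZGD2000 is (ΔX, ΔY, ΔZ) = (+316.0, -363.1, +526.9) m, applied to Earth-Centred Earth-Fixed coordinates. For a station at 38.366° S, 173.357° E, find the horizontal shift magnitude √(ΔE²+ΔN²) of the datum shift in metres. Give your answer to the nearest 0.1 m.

376.8 m

The local east axis at (φ, λ) is (−sin λ, cos λ, 0), so ΔE = −sin(173.357°)·316.0 + cos(173.357°)·(-363.1) = 324.11 m.
The local north axis is (−sin φ cos λ, −sin φ sin λ, cos φ), giving ΔN = -194.819 − 26.071 + 413.122 = 192.23 m.
Horizontal magnitude = √(ΔE² + ΔN²) = √(324.11² + 192.23²) = 376.83 m.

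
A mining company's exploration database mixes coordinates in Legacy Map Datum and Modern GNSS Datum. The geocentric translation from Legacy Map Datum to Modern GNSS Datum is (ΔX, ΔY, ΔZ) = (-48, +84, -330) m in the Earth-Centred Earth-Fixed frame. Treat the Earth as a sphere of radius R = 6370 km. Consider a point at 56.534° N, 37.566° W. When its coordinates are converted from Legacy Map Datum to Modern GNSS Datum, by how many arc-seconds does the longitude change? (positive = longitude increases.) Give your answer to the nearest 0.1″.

Δλ = 2.2″

sin φ = 0.834213, cos φ = 0.551442, sin λ = -0.609675, cos λ = 0.792652.
East component: ΔE = −sin λ·ΔX + cos λ·ΔY = −(-0.609675)(-48) + (0.792652)(84) = 37.32 m.
1° of latitude spans πR/180 = 111177 m; at latitude φ, 1° of longitude spans that × cos φ = 61307.9 m, so Δλ = 37.32 / 61307.9 × 3600 = 2.191″.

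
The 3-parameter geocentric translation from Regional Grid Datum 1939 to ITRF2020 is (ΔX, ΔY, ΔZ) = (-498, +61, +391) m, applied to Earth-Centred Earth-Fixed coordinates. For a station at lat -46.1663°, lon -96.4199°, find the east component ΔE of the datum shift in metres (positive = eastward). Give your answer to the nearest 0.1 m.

ΔE = -501.7 m

The local east axis at (φ, λ) is (−sin λ, cos λ, 0), so ΔE = −sin(-96.4199°)·(-498) + cos(-96.4199°)·61 = -501.70 m.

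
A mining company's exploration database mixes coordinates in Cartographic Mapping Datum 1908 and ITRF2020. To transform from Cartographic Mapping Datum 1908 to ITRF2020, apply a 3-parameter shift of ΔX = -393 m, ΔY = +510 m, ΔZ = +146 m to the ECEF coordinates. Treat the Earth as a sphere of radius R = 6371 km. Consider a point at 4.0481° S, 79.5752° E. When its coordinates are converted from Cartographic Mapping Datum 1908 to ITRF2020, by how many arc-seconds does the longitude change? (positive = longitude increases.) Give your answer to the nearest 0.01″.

Δλ = 15.54″

sin φ = -0.070594, cos φ = 0.997505, sin λ = 0.983493, cos λ = 0.180945.
East component: ΔE = −sin λ·ΔX + cos λ·ΔY = −(0.983493)(-393) + (0.180945)(510) = 478.79 m.
1° of latitude spans πR/180 = 111195 m; at latitude φ, 1° of longitude spans that × cos φ = 110917.5 m, so Δλ = 478.79 / 110917.5 × 3600 = 15.540″.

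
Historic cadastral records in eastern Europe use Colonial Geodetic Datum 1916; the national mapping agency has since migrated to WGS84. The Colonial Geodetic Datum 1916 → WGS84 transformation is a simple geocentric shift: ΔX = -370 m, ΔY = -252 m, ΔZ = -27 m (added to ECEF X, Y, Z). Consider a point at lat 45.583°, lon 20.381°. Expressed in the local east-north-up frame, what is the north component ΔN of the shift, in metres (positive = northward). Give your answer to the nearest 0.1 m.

At φ = 45.583°, λ = 20.381°: sin φ = 0.714265, cos φ = 0.699875, sin λ = 0.348261, cos λ = 0.937398.
ΔN = −sin φ cos λ·ΔX − sin φ sin λ·ΔY + cos φ·ΔZ = −(0.714265)(0.937398)(-370) − (0.714265)(0.348261)(-252) + (0.699875)(-27) = 291.52 m.

ΔN = 291.5 m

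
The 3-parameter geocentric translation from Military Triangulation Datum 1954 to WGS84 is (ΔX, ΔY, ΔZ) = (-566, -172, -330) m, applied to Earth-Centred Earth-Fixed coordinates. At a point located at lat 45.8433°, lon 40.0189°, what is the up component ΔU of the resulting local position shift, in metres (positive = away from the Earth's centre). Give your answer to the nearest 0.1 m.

ΔU = -615.8 m

At φ = 45.8433°, λ = 40.0189°: sin φ = 0.717437, cos φ = 0.696623, sin λ = 0.643040, cos λ = 0.765832.
ΔU = cos φ cos λ·ΔX + cos φ sin λ·ΔY + sin φ·ΔZ = (0.696623)(0.765832)(-566) + (0.696623)(0.643040)(-172) + (0.717437)(-330) = -615.76 m.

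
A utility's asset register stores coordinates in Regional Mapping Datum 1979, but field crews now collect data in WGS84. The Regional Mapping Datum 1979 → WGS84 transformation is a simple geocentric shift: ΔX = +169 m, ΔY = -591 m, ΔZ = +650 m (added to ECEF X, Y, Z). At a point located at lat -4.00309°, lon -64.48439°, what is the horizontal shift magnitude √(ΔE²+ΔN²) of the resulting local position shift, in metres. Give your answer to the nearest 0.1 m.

The local east axis at (φ, λ) is (−sin λ, cos λ, 0), so ΔE = −sin(-64.48439°)·169 + cos(-64.48439°)·(-591) = -102.06 m.
The local north axis is (−sin φ cos λ, −sin φ sin λ, cos φ), giving ΔN = 5.082 + 37.234 + 648.414 = 690.73 m.
Horizontal magnitude = √(ΔE² + ΔN²) = √((-102.06)² + 690.73²) = 698.23 m.

698.2 m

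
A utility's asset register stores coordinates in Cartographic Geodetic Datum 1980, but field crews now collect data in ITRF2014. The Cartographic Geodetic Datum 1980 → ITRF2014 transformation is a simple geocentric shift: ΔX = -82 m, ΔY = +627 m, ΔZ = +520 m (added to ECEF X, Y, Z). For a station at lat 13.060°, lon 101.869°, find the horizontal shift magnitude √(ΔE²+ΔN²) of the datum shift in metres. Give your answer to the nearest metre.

At φ = 13.060°, λ = 101.869°: sin φ = 0.225971, cos φ = 0.974134, sin λ = 0.978620, cos λ = -0.205675.
ΔE = −sin λ·ΔX + cos λ·ΔY = −(0.978620)·(-82) + (-0.205675)·(627) = -48.71 m.
ΔN = −sin φ cos λ·ΔX − sin φ sin λ·ΔY + cos φ·ΔZ = −(0.225971)(-0.205675)(-82) − (0.225971)(0.978620)(627) + (0.974134)(520) = 364.08 m.
Horizontal magnitude = √(ΔE² + ΔN²) = √((-48.71)² + 364.08²) = 367.33 m.

367 m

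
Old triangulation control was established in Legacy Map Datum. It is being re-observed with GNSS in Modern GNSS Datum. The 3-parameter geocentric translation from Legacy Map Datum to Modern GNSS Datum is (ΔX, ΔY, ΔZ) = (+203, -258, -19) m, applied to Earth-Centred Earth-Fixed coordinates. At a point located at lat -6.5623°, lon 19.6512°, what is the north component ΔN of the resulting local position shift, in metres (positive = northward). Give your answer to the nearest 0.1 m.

At φ = -6.5623°, λ = 19.6512°: sin φ = -0.114283, cos φ = 0.993448, sin λ = 0.336293, cos λ = 0.941757.
ΔN = −sin φ cos λ·ΔX − sin φ sin λ·ΔY + cos φ·ΔZ = −(-0.114283)(0.941757)(203) − (-0.114283)(0.336293)(-258) + (0.993448)(-19) = -6.94 m.

ΔN = -6.9 m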